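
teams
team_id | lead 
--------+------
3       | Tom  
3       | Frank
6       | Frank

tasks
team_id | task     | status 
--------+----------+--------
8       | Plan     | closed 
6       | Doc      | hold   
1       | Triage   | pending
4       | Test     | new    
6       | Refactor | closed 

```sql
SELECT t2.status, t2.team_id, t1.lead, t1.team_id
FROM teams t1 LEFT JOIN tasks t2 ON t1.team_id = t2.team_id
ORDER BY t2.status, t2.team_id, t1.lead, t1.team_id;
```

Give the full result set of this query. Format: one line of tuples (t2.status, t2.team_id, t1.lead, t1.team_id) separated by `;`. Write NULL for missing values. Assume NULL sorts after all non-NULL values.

(closed, 6, Frank, 6); (hold, 6, Frank, 6); (NULL, NULL, Frank, 3); (NULL, NULL, Tom, 3)

LEFT JOIN keeps every row from `teams`; unmatched rows get NULL for `tasks`'s columns.
Matching on t1.team_id = t2.team_id.
- t1 row (team_id=3): no match → kept, t2 columns NULL.
- t1 row (team_id=3): no match → kept, t2 columns NULL.
- t1 row (team_id=6): matches 2 t2 row(s) → 2 output row(s).
After projecting and ordering:
t2.status | t2.team_id | t1.lead | t1.team_id
closed | 6 | Frank | 6
hold | 6 | Frank | 6
NULL | NULL | Frank | 3
NULL | NULL | Tom | 3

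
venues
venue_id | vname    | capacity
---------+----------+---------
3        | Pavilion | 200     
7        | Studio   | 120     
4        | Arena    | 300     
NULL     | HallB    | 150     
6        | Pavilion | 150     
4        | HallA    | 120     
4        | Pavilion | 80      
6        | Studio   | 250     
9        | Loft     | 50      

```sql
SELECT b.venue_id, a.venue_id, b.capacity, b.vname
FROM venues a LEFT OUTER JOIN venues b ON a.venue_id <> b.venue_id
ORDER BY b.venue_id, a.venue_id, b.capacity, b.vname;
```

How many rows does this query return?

49

LEFT JOIN keeps every row from `venues a`; unmatched rows get NULL for `venues b`'s columns.
Matching on a.venue_id <> b.venue_id. A NULL in a compared column never satisfies the condition.
- a (venue_id=3) pairs with 7 row(s) of b.
- a (venue_id=7) pairs with 7 row(s) of b.
- a (venue_id=4) pairs with 5 row(s) of b.
- a (venue_id=NULL) has no partner → padded with NULL.
- a (venue_id=6) pairs with 6 row(s) of b.
- a (venue_id=4) pairs with 5 row(s) of b.
- a (venue_id=4) pairs with 5 row(s) of b.
- a (venue_id=6) pairs with 6 row(s) of b.
- a (venue_id=9) pairs with 7 row(s) of b.
Total: 48 matched + 1 padded = 49 rows.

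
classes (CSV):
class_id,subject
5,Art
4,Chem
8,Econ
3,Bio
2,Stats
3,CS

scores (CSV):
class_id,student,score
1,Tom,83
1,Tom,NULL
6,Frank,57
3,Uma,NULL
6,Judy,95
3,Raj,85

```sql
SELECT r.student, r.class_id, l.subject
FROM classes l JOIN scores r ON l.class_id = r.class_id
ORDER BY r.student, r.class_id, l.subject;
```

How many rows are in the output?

INNER JOIN keeps only pairs where the ON condition holds.
Matching on l.class_id = r.class_id.
Matched pairs: 4.
Total: 4 rows.

4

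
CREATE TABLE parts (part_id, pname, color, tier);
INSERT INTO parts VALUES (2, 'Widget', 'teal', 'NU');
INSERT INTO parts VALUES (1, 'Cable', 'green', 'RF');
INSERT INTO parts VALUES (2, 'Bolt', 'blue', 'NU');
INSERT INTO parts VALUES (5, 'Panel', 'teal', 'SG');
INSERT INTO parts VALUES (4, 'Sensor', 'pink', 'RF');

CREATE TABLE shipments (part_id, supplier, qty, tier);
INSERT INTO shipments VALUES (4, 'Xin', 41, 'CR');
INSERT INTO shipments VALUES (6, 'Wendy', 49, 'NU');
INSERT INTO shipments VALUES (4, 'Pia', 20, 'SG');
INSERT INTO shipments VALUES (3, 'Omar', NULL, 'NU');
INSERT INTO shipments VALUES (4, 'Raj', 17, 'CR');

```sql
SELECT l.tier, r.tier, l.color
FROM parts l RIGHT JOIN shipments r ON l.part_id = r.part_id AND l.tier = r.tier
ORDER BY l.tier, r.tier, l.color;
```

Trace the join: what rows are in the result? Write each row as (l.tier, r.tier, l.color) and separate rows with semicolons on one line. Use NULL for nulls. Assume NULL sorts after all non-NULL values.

(NULL, CR, NULL); (NULL, CR, NULL); (NULL, NU, NULL); (NULL, NU, NULL); (NULL, SG, NULL)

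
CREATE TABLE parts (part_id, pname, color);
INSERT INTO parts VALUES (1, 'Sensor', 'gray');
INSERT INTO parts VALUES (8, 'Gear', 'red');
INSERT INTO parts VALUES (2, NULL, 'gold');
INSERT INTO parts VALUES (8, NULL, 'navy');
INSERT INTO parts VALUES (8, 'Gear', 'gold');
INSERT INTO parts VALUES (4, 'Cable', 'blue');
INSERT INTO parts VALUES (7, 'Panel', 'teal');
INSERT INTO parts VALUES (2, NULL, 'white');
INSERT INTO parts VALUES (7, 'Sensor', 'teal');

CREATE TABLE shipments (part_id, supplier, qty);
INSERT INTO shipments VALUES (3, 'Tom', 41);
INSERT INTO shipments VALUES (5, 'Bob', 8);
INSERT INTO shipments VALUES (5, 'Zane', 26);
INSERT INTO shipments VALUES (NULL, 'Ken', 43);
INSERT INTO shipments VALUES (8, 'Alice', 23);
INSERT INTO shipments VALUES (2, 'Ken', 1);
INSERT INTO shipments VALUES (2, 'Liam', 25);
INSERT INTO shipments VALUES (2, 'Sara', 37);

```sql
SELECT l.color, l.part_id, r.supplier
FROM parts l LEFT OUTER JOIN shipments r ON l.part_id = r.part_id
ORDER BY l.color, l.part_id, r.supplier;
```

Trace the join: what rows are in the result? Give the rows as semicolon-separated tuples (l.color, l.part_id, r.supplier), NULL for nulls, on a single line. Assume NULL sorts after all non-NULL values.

(blue, 4, NULL); (gold, 2, Ken); (gold, 2, Liam); (gold, 2, Sara); (gold, 8, Alice); (gray, 1, NULL); (navy, 8, Alice); (red, 8, Alice); (teal, 7, NULL); (teal, 7, NULL); (white, 2, Ken); (white, 2, Liam); (white, 2, Sara)

LEFT JOIN keeps every row from `parts`; unmatched rows get NULL for `shipments`'s columns.
Matching on l.part_id = r.part_id. A NULL in a compared column never satisfies the condition.
Matched pairs: 9; unmatched l rows kept: 4.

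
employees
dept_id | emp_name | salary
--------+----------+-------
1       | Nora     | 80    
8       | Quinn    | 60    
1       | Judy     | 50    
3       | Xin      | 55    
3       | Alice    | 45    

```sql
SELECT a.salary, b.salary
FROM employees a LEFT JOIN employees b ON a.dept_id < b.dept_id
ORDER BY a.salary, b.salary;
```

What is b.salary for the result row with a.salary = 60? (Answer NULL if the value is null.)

NULL

LEFT JOIN keeps every row from `employees a`; unmatched rows get NULL for `employees b`'s columns.
Matching on a.dept_id < b.dept_id.
- a (dept_id=1) pairs with 3 row(s) of b.
- a (dept_id=8) has no partner → padded with NULL.
- a (dept_id=1) pairs with 3 row(s) of b.
- a (dept_id=3) pairs with 1 row(s) of b.
- a (dept_id=3) pairs with 1 row(s) of b.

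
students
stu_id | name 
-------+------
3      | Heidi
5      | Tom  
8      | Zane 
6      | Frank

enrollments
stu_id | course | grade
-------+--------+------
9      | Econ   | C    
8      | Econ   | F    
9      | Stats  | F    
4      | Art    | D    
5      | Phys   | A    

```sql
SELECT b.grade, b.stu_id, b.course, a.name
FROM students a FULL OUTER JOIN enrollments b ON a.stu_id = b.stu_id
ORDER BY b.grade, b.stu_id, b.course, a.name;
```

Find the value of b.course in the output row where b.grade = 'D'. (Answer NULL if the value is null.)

FULL OUTER JOIN keeps every row from both sides; unmatched rows get NULL for the other side's columns.
Matching on a.stu_id = b.stu_id.
- a row (stu_id=3): no match → kept, b columns NULL.
- a row (stu_id=5): matches 1 b row(s) → 1 output row(s).
- a row (stu_id=8): matches 1 b row(s) → 1 output row(s).
- a row (stu_id=6): no match → kept, b columns NULL.
- 3 b row(s) had no a match → kept, a columns NULL.

Art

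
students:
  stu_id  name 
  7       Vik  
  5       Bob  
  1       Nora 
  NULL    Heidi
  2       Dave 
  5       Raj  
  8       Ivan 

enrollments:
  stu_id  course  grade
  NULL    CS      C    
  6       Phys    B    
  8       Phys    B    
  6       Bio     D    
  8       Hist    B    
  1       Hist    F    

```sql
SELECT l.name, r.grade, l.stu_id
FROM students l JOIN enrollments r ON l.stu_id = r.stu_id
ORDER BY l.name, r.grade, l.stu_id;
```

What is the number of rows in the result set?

3

INNER JOIN keeps only pairs where the ON condition holds.
Matching on l.stu_id = r.stu_id. A NULL in a compared column never satisfies the condition.
- l (stu_id=7) has no partner → excluded.
- l (stu_id=5) has no partner → excluded.
- l (stu_id=1) pairs with 1 row(s) of r.
- l (stu_id=NULL) has no partner → excluded.
- l (stu_id=2) has no partner → excluded.
- l (stu_id=5) has no partner → excluded.
- l (stu_id=8) pairs with 2 row(s) of r.
Total: 3 rows.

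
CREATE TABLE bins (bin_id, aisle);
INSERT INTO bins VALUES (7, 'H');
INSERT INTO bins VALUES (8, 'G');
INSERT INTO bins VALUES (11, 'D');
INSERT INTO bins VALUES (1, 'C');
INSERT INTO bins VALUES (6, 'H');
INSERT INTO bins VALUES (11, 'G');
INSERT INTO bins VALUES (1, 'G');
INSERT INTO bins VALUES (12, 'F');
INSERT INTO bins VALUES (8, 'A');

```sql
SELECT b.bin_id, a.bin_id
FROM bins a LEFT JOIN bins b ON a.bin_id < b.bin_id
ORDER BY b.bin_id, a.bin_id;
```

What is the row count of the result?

LEFT JOIN keeps every row from `bins a`; unmatched rows get NULL for `bins b`'s columns.
Matching on a.bin_id < b.bin_id.
Matched pairs: 33; unmatched a rows kept: 1.
Total: 33 matched + 1 padded = 34 rows.

34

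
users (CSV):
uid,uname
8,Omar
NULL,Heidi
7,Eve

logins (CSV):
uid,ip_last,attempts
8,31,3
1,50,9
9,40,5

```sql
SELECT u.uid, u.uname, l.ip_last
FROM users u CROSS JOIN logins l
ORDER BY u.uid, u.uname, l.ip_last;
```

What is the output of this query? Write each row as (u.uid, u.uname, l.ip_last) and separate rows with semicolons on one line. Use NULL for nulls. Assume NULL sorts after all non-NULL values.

(7, Eve, 31); (7, Eve, 40); (7, Eve, 50); (8, Omar, 31); (8, Omar, 40); (8, Omar, 50); (NULL, Heidi, 31); (NULL, Heidi, 40); (NULL, Heidi, 50)

CROSS JOIN pairs every row of `users` with every row of `logins`: 3 × 3 = 9 rows.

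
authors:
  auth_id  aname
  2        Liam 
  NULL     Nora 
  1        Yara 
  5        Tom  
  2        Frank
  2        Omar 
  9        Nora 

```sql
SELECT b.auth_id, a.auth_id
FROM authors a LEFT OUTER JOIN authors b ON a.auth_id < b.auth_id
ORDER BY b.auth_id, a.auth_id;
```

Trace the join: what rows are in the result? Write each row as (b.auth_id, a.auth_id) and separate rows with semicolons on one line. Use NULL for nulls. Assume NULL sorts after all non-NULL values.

LEFT JOIN keeps every row from `authors a`; unmatched rows get NULL for `authors b`'s columns.
Matching on a.auth_id < b.auth_id. A NULL in a compared column never satisfies the condition.
- auth_id=2: 2 matching b row(s), so 2 row(s) emitted.
- auth_id=NULL: no b row matches, row kept with b columns NULL.
- auth_id=1: 5 matching b row(s), so 5 row(s) emitted.
- auth_id=5: 1 matching b row(s), so 1 row(s) emitted.
- auth_id=2: 2 matching b row(s), so 2 row(s) emitted.
- auth_id=2: 2 matching b row(s), so 2 row(s) emitted.
- auth_id=9: no b row matches, row kept with b columns NULL.

(2, 1); (2, 1); (2, 1); (5, 1); (5, 2); (5, 2); (5, 2); (9, 1); (9, 2); (9, 2); (9, 2); (9, 5); (NULL, 9); (NULL, NULL)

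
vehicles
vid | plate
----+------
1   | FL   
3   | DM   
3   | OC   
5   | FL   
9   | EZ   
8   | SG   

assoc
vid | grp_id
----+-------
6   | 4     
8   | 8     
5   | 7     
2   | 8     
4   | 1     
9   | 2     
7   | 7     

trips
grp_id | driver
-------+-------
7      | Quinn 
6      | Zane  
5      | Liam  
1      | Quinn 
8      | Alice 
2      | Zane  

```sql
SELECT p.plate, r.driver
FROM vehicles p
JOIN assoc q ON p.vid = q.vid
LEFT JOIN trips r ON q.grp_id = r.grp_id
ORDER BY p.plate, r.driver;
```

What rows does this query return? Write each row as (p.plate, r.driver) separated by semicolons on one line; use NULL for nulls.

Step 1 — p INNER JOIN q on vid → 3 row(s).
Then LEFT JOIN `trips r` on grp_id: each of those 3 rows is kept; rows whose q.grp_id has no match in r get NULL for r's columns.

(EZ, Zane); (FL, Quinn); (SG, Alice)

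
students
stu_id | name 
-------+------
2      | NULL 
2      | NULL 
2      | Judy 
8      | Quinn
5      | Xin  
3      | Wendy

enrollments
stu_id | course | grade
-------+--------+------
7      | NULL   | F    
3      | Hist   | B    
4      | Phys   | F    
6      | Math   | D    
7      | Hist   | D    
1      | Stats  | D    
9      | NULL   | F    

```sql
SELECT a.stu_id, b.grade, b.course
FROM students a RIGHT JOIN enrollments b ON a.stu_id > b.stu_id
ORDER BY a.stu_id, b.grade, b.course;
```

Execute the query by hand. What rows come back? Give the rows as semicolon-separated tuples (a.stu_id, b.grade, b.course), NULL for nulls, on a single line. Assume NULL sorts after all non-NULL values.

(2, D, Stats); (2, D, Stats); (2, D, Stats); (3, D, Stats); (5, B, Hist); (5, D, Stats); (5, F, Phys); (8, B, Hist); (8, D, Hist); (8, D, Math); (8, D, Stats); (8, F, Phys); (8, F, NULL); (NULL, F, NULL)

RIGHT JOIN keeps every row from `enrollments`; unmatched rows get NULL for `students`'s columns.
Matching on a.stu_id > b.stu_id.
- a (stu_id=2) pairs with 1 row(s) of b.
- a (stu_id=2) pairs with 1 row(s) of b.
- a (stu_id=2) pairs with 1 row(s) of b.
- a (stu_id=8) pairs with 6 row(s) of b.
- a (stu_id=5) pairs with 3 row(s) of b.
- a (stu_id=3) pairs with 1 row(s) of b.
- plus 1 unmatched b row(s), each kept with NULL a columns.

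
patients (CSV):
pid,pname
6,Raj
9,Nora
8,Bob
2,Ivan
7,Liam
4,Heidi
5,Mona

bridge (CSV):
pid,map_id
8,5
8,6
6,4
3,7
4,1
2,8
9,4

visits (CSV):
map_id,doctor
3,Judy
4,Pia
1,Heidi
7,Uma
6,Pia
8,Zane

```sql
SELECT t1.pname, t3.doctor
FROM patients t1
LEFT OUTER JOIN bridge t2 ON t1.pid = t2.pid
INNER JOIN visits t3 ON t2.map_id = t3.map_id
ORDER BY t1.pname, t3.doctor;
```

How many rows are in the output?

Step 1 — t1 LEFT JOIN t2 on pid → 8 row(s).
Then INNER JOIN `visits t3` on map_id: keep only rows whose t2.map_id appears in t3.
Result: 5 row(s).

5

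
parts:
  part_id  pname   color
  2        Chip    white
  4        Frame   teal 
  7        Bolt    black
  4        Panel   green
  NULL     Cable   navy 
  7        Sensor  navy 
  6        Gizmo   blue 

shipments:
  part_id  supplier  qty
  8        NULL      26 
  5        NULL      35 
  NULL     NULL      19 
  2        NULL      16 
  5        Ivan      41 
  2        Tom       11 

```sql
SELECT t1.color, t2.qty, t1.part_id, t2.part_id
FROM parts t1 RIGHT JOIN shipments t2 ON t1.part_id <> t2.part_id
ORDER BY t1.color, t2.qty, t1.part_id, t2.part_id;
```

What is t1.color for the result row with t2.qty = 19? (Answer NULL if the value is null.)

RIGHT JOIN keeps every row from `shipments`; unmatched rows get NULL for `parts`'s columns.
Matching on t1.part_id <> t2.part_id. A NULL in a compared column never satisfies the condition.
Matched pairs: 28; unmatched t2 rows kept: 1.

NULL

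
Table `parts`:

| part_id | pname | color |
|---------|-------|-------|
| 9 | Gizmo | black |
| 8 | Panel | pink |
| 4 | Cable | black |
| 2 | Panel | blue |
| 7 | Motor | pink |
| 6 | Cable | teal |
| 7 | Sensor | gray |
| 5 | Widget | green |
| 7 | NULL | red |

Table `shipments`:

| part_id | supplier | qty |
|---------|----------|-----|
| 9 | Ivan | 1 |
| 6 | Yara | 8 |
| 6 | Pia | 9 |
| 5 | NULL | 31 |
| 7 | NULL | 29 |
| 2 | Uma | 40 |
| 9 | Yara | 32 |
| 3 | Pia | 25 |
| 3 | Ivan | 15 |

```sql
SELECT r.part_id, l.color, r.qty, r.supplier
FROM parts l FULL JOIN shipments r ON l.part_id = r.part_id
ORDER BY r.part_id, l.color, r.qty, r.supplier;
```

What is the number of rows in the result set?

13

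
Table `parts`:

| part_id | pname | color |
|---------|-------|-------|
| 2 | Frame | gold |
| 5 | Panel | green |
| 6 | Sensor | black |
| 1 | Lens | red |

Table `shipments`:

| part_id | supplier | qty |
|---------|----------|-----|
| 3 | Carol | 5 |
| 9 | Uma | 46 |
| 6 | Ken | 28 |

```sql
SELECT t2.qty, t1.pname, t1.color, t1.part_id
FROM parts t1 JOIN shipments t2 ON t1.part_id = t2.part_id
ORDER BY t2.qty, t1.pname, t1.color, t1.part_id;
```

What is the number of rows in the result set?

INNER JOIN keeps only pairs where the ON condition holds.
Matching on t1.part_id = t2.part_id.
Matched pairs: 1.
Total: 1 rows.

1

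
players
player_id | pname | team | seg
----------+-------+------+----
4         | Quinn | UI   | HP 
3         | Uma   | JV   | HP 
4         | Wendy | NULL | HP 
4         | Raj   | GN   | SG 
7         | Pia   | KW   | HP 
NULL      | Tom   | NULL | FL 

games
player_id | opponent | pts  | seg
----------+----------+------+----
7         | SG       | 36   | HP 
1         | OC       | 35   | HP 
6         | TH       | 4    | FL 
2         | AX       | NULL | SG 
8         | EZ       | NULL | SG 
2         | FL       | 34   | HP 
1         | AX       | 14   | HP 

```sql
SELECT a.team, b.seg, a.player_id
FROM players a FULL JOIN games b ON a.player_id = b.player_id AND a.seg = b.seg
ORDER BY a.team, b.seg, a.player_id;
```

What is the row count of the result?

FULL OUTER JOIN keeps every row from both sides; unmatched rows get NULL for the other side's columns.
Matching on a.player_id = b.player_id AND a.seg = b.seg. A NULL in a compared column never satisfies the condition.
Matched pairs: 1; unmatched a rows kept: 5; unmatched b rows kept: 6.
Total: 1 matched + 11 padded = 12 rows.

12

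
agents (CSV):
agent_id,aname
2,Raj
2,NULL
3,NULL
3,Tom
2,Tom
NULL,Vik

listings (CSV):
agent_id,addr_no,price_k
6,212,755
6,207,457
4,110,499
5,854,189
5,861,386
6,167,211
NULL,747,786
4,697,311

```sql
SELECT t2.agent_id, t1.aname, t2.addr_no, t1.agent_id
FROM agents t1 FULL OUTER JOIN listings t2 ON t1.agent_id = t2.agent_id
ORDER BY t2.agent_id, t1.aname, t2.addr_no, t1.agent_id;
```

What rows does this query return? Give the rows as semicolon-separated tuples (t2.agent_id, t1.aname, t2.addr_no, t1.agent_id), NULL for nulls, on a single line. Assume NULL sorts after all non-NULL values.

FULL OUTER JOIN keeps every row from both sides; unmatched rows get NULL for the other side's columns.
Matching on t1.agent_id = t2.agent_id. A NULL in a compared column never satisfies the condition.
- agent_id=2: no t2 row matches, row kept with t2 columns NULL.
- agent_id=2: no t2 row matches, row kept with t2 columns NULL.
- agent_id=3: no t2 row matches, row kept with t2 columns NULL.
- agent_id=3: no t2 row matches, row kept with t2 columns NULL.
- agent_id=2: no t2 row matches, row kept with t2 columns NULL.
- agent_id=NULL: no t2 row matches, row kept with t2 columns NULL.
- 8 row(s) from t2 found no t1 partner → padded with NULL.

(4, NULL, 110, NULL); (4, NULL, 697, NULL); (5, NULL, 854, NULL); (5, NULL, 861, NULL); (6, NULL, 167, NULL); (6, NULL, 207, NULL); (6, NULL, 212, NULL); (NULL, Raj, NULL, 2); (NULL, Tom, NULL, 2); (NULL, Tom, NULL, 3); (NULL, Vik, NULL, NULL); (NULL, NULL, 747, NULL); (NULL, NULL, NULL, 2); (NULL, NULL, NULL, 3)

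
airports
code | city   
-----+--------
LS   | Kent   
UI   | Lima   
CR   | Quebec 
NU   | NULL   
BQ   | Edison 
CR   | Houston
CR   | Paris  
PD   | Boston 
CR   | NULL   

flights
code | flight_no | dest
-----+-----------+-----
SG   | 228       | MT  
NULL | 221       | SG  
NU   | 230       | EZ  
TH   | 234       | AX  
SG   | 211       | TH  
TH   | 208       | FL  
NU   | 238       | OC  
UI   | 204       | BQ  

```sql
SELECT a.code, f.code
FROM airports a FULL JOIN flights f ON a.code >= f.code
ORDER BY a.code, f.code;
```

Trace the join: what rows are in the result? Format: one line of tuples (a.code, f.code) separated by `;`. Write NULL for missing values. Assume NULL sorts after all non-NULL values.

(BQ, NULL); (CR, NULL); (CR, NULL); (CR, NULL); (CR, NULL); (LS, NULL); (NU, NU); (NU, NU); (PD, NU); (PD, NU); (UI, NU); (UI, NU); (UI, SG); (UI, SG); (UI, TH); (UI, TH); (UI, UI); (NULL, NULL)

FULL OUTER JOIN keeps every row from both sides; unmatched rows get NULL for the other side's columns.
Matching on a.code >= f.code. A NULL in a compared column never satisfies the condition.
- code=LS: no f row matches, row kept with f columns NULL.
- code=UI: 7 matching f row(s), so 7 row(s) emitted.
- code=CR: no f row matches, row kept with f columns NULL.
- code=NU: 2 matching f row(s), so 2 row(s) emitted.
- code=BQ: no f row matches, row kept with f columns NULL.
- code=CR: no f row matches, row kept with f columns NULL.
- code=CR: no f row matches, row kept with f columns NULL.
- code=PD: 2 matching f row(s), so 2 row(s) emitted.
- code=CR: no f row matches, row kept with f columns NULL.
- plus 1 unmatched f row(s), each kept with NULL a columns.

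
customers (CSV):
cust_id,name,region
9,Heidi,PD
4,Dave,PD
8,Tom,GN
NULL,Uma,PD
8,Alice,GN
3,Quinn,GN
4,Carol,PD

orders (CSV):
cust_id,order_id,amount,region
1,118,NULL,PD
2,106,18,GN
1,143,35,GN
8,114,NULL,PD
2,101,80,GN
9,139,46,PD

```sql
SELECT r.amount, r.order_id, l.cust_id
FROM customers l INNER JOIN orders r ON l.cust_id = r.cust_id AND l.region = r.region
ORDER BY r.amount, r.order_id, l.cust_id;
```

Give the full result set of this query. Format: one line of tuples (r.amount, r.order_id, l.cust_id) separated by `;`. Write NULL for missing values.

(46, 139, 9)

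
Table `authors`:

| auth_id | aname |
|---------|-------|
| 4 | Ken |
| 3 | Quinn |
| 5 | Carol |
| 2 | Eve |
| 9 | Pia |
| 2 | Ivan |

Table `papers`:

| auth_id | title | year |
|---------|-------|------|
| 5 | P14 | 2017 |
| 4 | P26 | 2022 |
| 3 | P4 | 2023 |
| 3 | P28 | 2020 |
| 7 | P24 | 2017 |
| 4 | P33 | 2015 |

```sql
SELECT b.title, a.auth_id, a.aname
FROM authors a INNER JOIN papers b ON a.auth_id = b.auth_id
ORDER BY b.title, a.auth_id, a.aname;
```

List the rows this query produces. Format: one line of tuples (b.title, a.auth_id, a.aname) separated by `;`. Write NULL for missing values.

(P14, 5, Carol); (P26, 4, Ken); (P28, 3, Quinn); (P33, 4, Ken); (P4, 3, Quinn)

INNER JOIN keeps only pairs where the ON condition holds.
Matching on a.auth_id = b.auth_id.
- a (auth_id=4) pairs with 2 row(s) of b.
- a (auth_id=3) pairs with 2 row(s) of b.
- a (auth_id=5) pairs with 1 row(s) of b.
- a (auth_id=2) has no partner → excluded.
- a (auth_id=9) has no partner → excluded.
- a (auth_id=2) has no partner → excluded.
After projecting and ordering:
b.title | a.auth_id | a.aname
P14 | 5 | Carol
P26 | 4 | Ken
P28 | 3 | Quinn
P33 | 4 | Ken
P4 | 3 | Quinn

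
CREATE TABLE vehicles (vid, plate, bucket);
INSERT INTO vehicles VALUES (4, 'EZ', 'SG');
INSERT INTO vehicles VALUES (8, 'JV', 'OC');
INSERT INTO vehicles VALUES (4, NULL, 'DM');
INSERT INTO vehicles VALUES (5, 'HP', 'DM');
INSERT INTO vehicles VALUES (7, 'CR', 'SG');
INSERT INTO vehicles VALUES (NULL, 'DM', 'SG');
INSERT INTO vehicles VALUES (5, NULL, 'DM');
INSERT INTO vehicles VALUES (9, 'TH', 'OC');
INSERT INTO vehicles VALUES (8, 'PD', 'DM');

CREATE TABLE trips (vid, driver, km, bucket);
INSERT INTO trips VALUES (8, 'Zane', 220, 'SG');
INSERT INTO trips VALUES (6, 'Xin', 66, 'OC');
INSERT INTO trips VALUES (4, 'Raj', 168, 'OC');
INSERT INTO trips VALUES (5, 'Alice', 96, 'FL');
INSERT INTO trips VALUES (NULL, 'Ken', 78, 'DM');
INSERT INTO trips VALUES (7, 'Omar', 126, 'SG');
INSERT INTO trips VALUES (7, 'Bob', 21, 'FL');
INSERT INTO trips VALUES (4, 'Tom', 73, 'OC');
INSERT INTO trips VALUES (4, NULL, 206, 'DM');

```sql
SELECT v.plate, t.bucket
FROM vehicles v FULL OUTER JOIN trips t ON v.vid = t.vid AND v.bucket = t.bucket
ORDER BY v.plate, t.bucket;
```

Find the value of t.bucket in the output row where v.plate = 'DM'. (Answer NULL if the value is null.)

NULL

FULL OUTER JOIN keeps every row from both sides; unmatched rows get NULL for the other side's columns.
Matching on v.vid = t.vid AND v.bucket = t.bucket. A NULL in a compared column never satisfies the condition.
Matched pairs: 2; unmatched v rows kept: 7; unmatched t rows kept: 7.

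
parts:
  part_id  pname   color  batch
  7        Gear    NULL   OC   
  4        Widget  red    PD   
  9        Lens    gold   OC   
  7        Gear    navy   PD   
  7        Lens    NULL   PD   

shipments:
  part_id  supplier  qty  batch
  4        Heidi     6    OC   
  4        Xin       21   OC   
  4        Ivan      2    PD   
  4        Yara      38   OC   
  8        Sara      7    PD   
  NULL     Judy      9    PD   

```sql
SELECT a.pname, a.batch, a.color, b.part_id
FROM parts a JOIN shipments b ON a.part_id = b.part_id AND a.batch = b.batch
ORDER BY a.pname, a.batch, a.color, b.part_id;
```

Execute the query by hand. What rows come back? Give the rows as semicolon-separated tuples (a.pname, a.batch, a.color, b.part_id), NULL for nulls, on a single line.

(Widget, PD, red, 4)

INNER JOIN keeps only pairs where the ON condition holds.
Matching on a.part_id = b.part_id AND a.batch = b.batch. A NULL in a compared column never satisfies the condition.
- part_id=7, batch=OC: no matching b row, dropped.
- part_id=4, batch=PD: 1 matching b row(s), so 1 row(s) emitted.
- part_id=9, batch=OC: no matching b row, dropped.
- part_id=7, batch=PD: no matching b row, dropped.
- part_id=7, batch=PD: no matching b row, dropped.
After projecting and ordering:
a.pname | a.batch | a.color | b.part_id
Widget | PD | red | 4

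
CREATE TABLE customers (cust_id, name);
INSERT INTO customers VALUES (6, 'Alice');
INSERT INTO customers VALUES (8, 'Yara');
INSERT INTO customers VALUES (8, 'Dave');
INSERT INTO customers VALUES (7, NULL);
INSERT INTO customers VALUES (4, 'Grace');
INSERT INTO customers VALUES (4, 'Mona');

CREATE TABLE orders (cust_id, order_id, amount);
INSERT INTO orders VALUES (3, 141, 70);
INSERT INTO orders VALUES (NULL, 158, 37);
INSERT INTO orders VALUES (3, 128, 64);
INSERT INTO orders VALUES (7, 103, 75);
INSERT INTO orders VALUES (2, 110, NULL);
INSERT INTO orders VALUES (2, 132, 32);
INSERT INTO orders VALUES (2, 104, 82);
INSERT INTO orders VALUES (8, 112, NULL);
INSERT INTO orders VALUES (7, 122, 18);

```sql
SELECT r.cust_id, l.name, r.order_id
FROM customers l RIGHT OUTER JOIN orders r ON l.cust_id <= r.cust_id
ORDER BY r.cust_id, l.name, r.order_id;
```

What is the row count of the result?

20

RIGHT JOIN keeps every row from `orders`; unmatched rows get NULL for `customers`'s columns.
Matching on l.cust_id <= r.cust_id. A NULL in a compared column never satisfies the condition.
- l[0] cust_id=6 → 3 match(es) in r → 3 row(s).
- l[1] cust_id=8 → 1 match(es) in r → 1 row(s).
- l[2] cust_id=8 → 1 match(es) in r → 1 row(s).
- l[3] cust_id=7 → 3 match(es) in r → 3 row(s).
- l[4] cust_id=4 → 3 match(es) in r → 3 row(s).
- l[5] cust_id=4 → 3 match(es) in r → 3 row(s).
- 6 r row(s) had no l match → kept, l columns NULL.
Total: 14 matched + 6 padded = 20 rows.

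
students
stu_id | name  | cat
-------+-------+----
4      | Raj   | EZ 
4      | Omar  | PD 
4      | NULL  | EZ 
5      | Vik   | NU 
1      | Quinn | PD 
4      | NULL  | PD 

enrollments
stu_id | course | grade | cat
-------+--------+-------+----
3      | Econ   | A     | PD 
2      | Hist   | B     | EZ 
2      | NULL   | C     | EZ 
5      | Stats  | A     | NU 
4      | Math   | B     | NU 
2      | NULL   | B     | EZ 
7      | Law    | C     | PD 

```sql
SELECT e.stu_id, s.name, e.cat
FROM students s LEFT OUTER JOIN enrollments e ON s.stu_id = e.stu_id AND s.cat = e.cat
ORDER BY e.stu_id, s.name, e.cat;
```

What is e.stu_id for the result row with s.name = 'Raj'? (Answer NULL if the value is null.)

LEFT JOIN keeps every row from `students`; unmatched rows get NULL for `enrollments`'s columns.
Matching on s.stu_id = e.stu_id AND s.cat = e.cat.
Matched pairs: 1; unmatched s rows kept: 5.

NULL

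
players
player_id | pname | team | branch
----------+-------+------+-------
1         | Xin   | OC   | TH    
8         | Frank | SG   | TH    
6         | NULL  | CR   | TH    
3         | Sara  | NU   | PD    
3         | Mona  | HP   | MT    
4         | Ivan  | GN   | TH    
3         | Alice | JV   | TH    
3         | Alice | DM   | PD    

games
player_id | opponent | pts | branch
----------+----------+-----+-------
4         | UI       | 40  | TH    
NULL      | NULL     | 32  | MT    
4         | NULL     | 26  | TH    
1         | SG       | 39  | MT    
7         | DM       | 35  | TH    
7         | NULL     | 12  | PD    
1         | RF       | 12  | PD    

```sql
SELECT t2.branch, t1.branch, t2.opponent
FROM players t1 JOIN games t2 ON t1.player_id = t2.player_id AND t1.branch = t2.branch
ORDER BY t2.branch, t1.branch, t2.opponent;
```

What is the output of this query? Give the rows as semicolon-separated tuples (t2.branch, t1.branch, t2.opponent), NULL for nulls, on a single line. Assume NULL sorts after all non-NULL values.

(TH, TH, UI); (TH, TH, NULL)

INNER JOIN keeps only pairs where the ON condition holds.
Matching on t1.player_id = t2.player_id AND t1.branch = t2.branch. A NULL in a compared column never satisfies the condition.
- t1 row (player_id=1, branch=TH): no match → dropped.
- t1 row (player_id=8, branch=TH): no match → dropped.
- t1 row (player_id=6, branch=TH): no match → dropped.
- t1 row (player_id=3, branch=PD): no match → dropped.
- t1 row (player_id=3, branch=MT): no match → dropped.
- t1 row (player_id=4, branch=TH): matches 2 t2 row(s) → 2 output row(s).
- t1 row (player_id=3, branch=TH): no match → dropped.
- t1 row (player_id=3, branch=PD): no match → dropped.
After projecting and ordering:
t2.branch | t1.branch | t2.opponent
TH | TH | UI
TH | TH | NULL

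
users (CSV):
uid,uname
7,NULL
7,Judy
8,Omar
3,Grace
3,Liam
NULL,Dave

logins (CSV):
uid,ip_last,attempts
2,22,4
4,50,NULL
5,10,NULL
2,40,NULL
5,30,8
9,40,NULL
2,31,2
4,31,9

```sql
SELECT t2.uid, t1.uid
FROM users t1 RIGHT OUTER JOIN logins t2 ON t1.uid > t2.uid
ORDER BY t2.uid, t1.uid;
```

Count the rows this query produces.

28

RIGHT JOIN keeps every row from `logins`; unmatched rows get NULL for `users`'s columns.
Matching on t1.uid > t2.uid. A NULL in a compared column never satisfies the condition.
- t1 row (uid=7): matches 7 t2 row(s) → 7 output row(s).
- t1 row (uid=7): matches 7 t2 row(s) → 7 output row(s).
- t1 row (uid=8): matches 7 t2 row(s) → 7 output row(s).
- t1 row (uid=3): matches 3 t2 row(s) → 3 output row(s).
- t1 row (uid=3): matches 3 t2 row(s) → 3 output row(s).
- t1 row (uid=NULL): no match.
- 1 t2 row(s) had no t1 match → kept, t1 columns NULL.
Total: 27 matched + 1 padded = 28 rows.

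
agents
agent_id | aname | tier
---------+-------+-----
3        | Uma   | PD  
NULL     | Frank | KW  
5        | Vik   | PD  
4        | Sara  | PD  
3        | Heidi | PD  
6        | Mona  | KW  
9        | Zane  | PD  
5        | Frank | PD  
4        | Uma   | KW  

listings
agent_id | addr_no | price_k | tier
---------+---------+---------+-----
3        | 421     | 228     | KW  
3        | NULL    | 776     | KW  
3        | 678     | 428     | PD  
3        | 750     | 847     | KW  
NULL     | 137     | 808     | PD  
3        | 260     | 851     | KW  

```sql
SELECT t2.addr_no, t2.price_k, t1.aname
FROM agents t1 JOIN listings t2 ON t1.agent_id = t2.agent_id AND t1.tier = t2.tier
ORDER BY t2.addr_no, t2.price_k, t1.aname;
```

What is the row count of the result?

2

INNER JOIN keeps only pairs where the ON condition holds.
Matching on t1.agent_id = t2.agent_id AND t1.tier = t2.tier. A NULL in a compared column never satisfies the condition.
- t1[0] agent_id=3, tier=PD → 1 match(es) in t2 → 1 row(s).
- t1[1] agent_id=NULL, tier=KW → no match; dropped.
- t1[2] agent_id=5, tier=PD → no match; dropped.
- t1[3] agent_id=4, tier=PD → no match; dropped.
- t1[4] agent_id=3, tier=PD → 1 match(es) in t2 → 1 row(s).
- t1[5] agent_id=6, tier=KW → no match; dropped.
- t1[6] agent_id=9, tier=PD → no match; dropped.
- t1[7] agent_id=5, tier=PD → no match; dropped.
- t1[8] agent_id=4, tier=KW → no match; dropped.
Total: 2 rows.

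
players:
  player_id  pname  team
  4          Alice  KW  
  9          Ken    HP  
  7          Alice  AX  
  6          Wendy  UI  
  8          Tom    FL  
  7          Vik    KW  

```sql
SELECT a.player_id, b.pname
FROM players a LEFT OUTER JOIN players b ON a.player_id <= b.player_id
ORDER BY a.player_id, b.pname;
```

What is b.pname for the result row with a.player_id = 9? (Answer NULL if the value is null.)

LEFT JOIN keeps every row from `players a`; unmatched rows get NULL for `players b`'s columns.
Matching on a.player_id <= b.player_id.
- a[0] player_id=4 → 6 match(es) in b → 6 row(s).
- a[1] player_id=9 → 1 match(es) in b → 1 row(s).
- a[2] player_id=7 → 4 match(es) in b → 4 row(s).
- a[3] player_id=6 → 5 match(es) in b → 5 row(s).
- a[4] player_id=8 → 2 match(es) in b → 2 row(s).
- a[5] player_id=7 → 4 match(es) in b → 4 row(s).

Ken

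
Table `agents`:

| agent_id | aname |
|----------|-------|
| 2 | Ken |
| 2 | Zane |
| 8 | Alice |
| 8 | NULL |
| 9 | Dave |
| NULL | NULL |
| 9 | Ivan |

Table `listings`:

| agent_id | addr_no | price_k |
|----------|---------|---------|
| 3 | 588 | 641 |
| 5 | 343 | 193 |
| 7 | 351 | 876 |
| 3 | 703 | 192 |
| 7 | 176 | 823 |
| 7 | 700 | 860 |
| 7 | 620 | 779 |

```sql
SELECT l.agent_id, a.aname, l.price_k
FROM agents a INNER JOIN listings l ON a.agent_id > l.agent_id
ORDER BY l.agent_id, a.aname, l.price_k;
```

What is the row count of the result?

INNER JOIN keeps only pairs where the ON condition holds.
Matching on a.agent_id > l.agent_id. A NULL in a compared column never satisfies the condition.
- a row (agent_id=2): no match → dropped.
- a row (agent_id=2): no match → dropped.
- a row (agent_id=8): matches 7 l row(s) → 7 output row(s).
- a row (agent_id=8): matches 7 l row(s) → 7 output row(s).
- a row (agent_id=9): matches 7 l row(s) → 7 output row(s).
- a row (agent_id=NULL): no match → dropped.
- a row (agent_id=9): matches 7 l row(s) → 7 output row(s).
Total: 28 rows.

28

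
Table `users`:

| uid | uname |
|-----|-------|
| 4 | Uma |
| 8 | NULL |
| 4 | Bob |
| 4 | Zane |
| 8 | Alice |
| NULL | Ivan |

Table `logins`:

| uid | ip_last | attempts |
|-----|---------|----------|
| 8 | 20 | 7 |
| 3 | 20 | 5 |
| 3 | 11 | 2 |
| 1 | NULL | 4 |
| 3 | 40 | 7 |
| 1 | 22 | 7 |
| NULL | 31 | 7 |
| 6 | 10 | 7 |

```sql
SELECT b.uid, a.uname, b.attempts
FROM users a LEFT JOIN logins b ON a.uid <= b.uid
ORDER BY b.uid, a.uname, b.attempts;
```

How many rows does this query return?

LEFT JOIN keeps every row from `users`; unmatched rows get NULL for `logins`'s columns.
Matching on a.uid <= b.uid. A NULL in a compared column never satisfies the condition.
- a[0] uid=4 → 2 match(es) in b → 2 row(s).
- a[1] uid=8 → 1 match(es) in b → 1 row(s).
- a[2] uid=4 → 2 match(es) in b → 2 row(s).
- a[3] uid=4 → 2 match(es) in b → 2 row(s).
- a[4] uid=8 → 1 match(es) in b → 1 row(s).
- a[5] uid=NULL → no match; kept with NULLs on the b side.
Total: 8 matched + 1 padded = 9 rows.

9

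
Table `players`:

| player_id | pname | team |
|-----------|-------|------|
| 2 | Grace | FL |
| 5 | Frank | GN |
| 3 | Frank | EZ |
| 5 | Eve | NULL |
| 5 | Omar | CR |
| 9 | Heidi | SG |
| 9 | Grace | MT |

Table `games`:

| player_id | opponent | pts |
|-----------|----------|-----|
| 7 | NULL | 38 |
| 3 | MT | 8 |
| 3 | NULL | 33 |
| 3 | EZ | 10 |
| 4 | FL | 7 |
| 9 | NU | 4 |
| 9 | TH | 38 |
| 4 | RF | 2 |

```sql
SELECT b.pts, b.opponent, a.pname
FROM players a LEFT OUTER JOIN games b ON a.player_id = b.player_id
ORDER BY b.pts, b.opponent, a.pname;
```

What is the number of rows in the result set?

11

LEFT JOIN keeps every row from `players`; unmatched rows get NULL for `games`'s columns.
Matching on a.player_id = b.player_id.
- a row (player_id=2): no match → kept, b columns NULL.
- a row (player_id=5): no match → kept, b columns NULL.
- a row (player_id=3): matches 3 b row(s) → 3 output row(s).
- a row (player_id=5): no match → kept, b columns NULL.
- a row (player_id=5): no match → kept, b columns NULL.
- a row (player_id=9): matches 2 b row(s) → 2 output row(s).
- a row (player_id=9): matches 2 b row(s) → 2 output row(s).
Total: 7 matched + 4 padded = 11 rows.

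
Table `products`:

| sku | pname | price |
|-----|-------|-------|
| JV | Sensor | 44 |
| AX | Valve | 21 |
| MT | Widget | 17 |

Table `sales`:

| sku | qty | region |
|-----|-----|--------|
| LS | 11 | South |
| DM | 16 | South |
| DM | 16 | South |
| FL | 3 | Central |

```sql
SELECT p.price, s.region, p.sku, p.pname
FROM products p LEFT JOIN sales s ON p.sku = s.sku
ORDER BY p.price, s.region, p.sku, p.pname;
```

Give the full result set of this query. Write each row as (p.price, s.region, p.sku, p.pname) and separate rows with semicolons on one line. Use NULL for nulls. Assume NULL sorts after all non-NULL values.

(17, NULL, MT, Widget); (21, NULL, AX, Valve); (44, NULL, JV, Sensor)

LEFT JOIN keeps every row from `products`; unmatched rows get NULL for `sales`'s columns.
Matching on p.sku = s.sku.
Matched pairs: 0; unmatched p rows kept: 3.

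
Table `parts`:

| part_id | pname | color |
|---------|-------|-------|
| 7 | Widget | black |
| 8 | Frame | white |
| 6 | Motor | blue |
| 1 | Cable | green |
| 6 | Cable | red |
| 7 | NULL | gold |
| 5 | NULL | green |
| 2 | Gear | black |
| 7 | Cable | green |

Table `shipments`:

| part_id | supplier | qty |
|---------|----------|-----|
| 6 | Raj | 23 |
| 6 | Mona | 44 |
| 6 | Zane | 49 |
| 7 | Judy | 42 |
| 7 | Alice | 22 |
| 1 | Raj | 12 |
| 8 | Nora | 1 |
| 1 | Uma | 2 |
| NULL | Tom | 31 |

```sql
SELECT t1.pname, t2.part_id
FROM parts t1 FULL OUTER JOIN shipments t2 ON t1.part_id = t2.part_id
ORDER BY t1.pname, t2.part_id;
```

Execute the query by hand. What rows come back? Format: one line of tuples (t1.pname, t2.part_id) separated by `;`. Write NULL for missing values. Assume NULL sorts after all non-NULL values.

(Cable, 1); (Cable, 1); (Cable, 6); (Cable, 6); (Cable, 6); (Cable, 7); (Cable, 7); (Frame, 8); (Gear, NULL); (Motor, 6); (Motor, 6); (Motor, 6); (Widget, 7); (Widget, 7); (NULL, 7); (NULL, 7); (NULL, NULL); (NULL, NULL)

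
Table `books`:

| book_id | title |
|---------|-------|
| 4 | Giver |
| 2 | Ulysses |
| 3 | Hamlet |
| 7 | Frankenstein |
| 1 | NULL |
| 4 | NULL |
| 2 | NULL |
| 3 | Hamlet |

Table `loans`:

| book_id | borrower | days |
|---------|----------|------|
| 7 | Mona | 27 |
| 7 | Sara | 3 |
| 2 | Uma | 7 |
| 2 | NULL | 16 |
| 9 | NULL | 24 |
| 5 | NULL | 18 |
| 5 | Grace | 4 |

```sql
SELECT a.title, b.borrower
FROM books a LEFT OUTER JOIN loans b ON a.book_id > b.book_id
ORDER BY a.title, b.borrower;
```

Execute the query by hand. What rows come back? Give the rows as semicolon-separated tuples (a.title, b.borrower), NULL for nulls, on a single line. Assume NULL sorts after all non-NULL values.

(Frankenstein, Grace); (Frankenstein, Uma); (Frankenstein, NULL); (Frankenstein, NULL); (Giver, Uma); (Giver, NULL); (Hamlet, Uma); (Hamlet, Uma); (Hamlet, NULL); (Hamlet, NULL); (Ulysses, NULL); (NULL, Uma); (NULL, NULL); (NULL, NULL); (NULL, NULL)

LEFT JOIN keeps every row from `books`; unmatched rows get NULL for `loans`'s columns.
Matching on a.book_id > b.book_id.
Matched pairs: 12; unmatched a rows kept: 3.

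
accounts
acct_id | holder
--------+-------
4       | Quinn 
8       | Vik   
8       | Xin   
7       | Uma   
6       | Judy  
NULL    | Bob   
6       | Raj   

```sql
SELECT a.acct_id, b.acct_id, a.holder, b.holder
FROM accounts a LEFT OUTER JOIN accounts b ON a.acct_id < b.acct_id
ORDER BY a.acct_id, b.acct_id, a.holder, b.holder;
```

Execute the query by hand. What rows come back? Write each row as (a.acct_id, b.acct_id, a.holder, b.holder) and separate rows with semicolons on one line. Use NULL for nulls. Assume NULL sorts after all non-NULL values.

LEFT JOIN keeps every row from `accounts a`; unmatched rows get NULL for `accounts b`'s columns.
Matching on a.acct_id < b.acct_id. A NULL in a compared column never satisfies the condition.
- a[0] acct_id=4 → 5 match(es) in b → 5 row(s).
- a[1] acct_id=8 → no match; kept with NULLs on the b side.
- a[2] acct_id=8 → no match; kept with NULLs on the b side.
- a[3] acct_id=7 → 2 match(es) in b → 2 row(s).
- a[4] acct_id=6 → 3 match(es) in b → 3 row(s).
- a[5] acct_id=NULL → no match; kept with NULLs on the b side.
- a[6] acct_id=6 → 3 match(es) in b → 3 row(s).

(4, 6, Quinn, Judy); (4, 6, Quinn, Raj); (4, 7, Quinn, Uma); (4, 8, Quinn, Vik); (4, 8, Quinn, Xin); (6, 7, Judy, Uma); (6, 7, Raj, Uma); (6, 8, Judy, Vik); (6, 8, Judy, Xin); (6, 8, Raj, Vik); (6, 8, Raj, Xin); (7, 8, Uma, Vik); (7, 8, Uma, Xin); (8, NULL, Vik, NULL); (8, NULL, Xin, NULL); (NULL, NULL, Bob, NULL)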